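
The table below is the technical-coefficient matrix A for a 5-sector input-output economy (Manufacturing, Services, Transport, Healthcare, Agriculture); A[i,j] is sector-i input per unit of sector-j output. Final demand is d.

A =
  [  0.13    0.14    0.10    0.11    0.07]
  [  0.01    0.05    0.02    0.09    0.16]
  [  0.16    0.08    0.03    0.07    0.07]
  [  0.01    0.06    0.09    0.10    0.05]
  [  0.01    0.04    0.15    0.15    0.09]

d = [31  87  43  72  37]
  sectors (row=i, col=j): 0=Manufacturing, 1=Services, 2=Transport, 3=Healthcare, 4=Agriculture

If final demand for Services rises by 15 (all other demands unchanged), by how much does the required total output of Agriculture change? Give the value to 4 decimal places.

Form M = I − A:
  [  0.87   -0.14   -0.10   -0.11   -0.07]
  [ -0.01    0.95   -0.02   -0.09   -0.16]
  [ -0.16   -0.08    0.97   -0.07   -0.07]
  [ -0.01   -0.06   -0.09    0.90   -0.05]
  [ -0.01   -0.04   -0.15   -0.15    0.91]
Leontief inverse L = M⁻¹:
  [  1.1870    0.2085    0.1692    0.2045    0.1522]
  [  0.0297    1.0813    0.0713    0.1517    0.2062]
  [  0.2050    0.1366    1.0887    0.1453    0.1315]
  [  0.0387    0.0929    0.1269    1.1504    0.0923]
  [  0.0545    0.0877    0.2054    0.2225    1.1465]
Total output x = L · d:
  x_0 = 1.1870·31 + 0.2085·87 + 0.1692·43 + 0.2045·72 + 0.1522·37 = 82.5658
  x_1 = 0.0297·31 + 1.0813·87 + 0.0713·43 + 0.1517·72 + 0.2062·37 = 116.6061
  x_2 = 0.2050·31 + 0.1366·87 + 1.0887·43 + 0.1453·72 + 0.1315·37 = 80.3804
  x_3 = 0.0387·31 + 0.0929·87 + 0.1269·43 + 1.1504·72 + 0.0923·37 = 100.9840
  x_4 = 0.0545·31 + 0.0877·87 + 0.2054·43 + 0.2225·72 + 1.1465·37 = 76.5874
Δx_4 = L[4,1] · Δd_1 = 0.0877 · 15 = 1.3148

1.3148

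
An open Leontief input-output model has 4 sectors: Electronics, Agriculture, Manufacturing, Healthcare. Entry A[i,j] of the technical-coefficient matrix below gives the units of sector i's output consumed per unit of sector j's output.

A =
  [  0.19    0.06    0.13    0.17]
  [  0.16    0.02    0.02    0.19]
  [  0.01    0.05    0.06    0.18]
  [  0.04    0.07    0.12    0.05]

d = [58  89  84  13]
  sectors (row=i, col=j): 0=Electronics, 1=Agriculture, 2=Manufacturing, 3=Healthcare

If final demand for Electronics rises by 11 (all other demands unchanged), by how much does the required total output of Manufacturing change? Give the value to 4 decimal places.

Form M = I − A:
  [  0.81   -0.06   -0.13   -0.17]
  [ -0.16    0.98   -0.02   -0.19]
  [ -0.01   -0.05    0.94   -0.18]
  [ -0.04   -0.07   -0.12    0.95]
Leontief inverse L = M⁻¹:
  [  1.2733    0.1097    0.2155    0.2906]
  [  0.2232    1.0577    0.0876    0.2681]
  [  0.0398    0.0751    1.1004    0.2306]
  [  0.0751    0.0920    0.1545    1.1138]
Total output x = L · d:
  x_0 = 1.2733·58 + 0.1097·89 + 0.2155·84 + 0.2906·13 = 105.4947
  x_1 = 0.2232·58 + 1.0577·89 + 0.0876·84 + 0.2681·13 = 117.9270
  x_2 = 0.0398·58 + 0.0751·89 + 1.1004·84 + 0.2306·13 = 104.4172
  x_3 = 0.0751·58 + 0.0920·89 + 0.1545·84 + 1.1138·13 = 40.0050
Δx_2 = L[2,0] · Δd_0 = 0.0398 · 11 = 0.4378

0.4378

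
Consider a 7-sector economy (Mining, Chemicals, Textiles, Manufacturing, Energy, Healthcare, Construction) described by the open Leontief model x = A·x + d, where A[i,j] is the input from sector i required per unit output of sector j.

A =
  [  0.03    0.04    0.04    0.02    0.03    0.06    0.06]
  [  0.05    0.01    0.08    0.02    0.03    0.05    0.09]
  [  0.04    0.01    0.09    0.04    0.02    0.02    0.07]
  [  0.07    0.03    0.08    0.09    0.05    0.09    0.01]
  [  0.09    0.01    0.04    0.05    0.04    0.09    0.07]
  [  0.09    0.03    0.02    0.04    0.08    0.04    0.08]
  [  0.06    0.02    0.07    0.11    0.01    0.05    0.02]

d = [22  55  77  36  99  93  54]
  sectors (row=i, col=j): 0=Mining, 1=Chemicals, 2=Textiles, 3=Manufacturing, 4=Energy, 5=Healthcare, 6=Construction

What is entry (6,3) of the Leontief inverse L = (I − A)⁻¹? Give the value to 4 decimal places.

L[6,3] = 0.1389

Form M = I − A:
  [  0.97   -0.04   -0.04   -0.02   -0.03   -0.06   -0.06]
  [ -0.05    0.99   -0.08   -0.02   -0.03   -0.05   -0.09]
  [ -0.04   -0.01    0.91   -0.04   -0.02   -0.02   -0.07]
  [ -0.07   -0.03   -0.08    0.91   -0.05   -0.09   -0.01]
  [ -0.09   -0.01   -0.04   -0.05    0.96   -0.09   -0.07]
  [ -0.09   -0.03   -0.02   -0.04   -0.08    0.96   -0.08]
  [ -0.06   -0.02   -0.07   -0.11   -0.01   -0.05    0.98]
Leontief inverse L = M⁻¹:
  [  1.0564    0.0493    0.0649    0.0435    0.0459    0.0827    0.0843]
  [  0.0793    1.0210    0.1102    0.0490    0.0467    0.0755    0.1165]
  [  0.0647    0.0194    1.1188    0.0659    0.0339    0.0425    0.0922]
  [  0.1099    0.0452    0.1173    1.1229    0.0768    0.1266    0.0465]
  [  0.1267    0.0249    0.0724    0.0827    1.0636    0.1235    0.1021]
  [  0.1256    0.0436    0.0523    0.0722    0.1009    1.0749    0.1111]
  [  0.0910    0.0328    0.1027    0.1389    0.0308    0.0799    1.0465]
Total output x = L · d:
  x_0 = 1.0564·22 + 0.0493·55 + 0.0649·77 + 0.0435·36 + 0.0459·99 + 0.0827·93 + 0.0843·54 = 49.3168
  x_1 = 0.0793·22 + 1.0210·55 + 0.1102·77 + 0.0490·36 + 0.0467·99 + 0.0755·93 + 0.1165·54 = 86.0862
  x_2 = 0.0647·22 + 0.0194·55 + 1.1188·77 + 0.0659·36 + 0.0339·99 + 0.0425·93 + 0.0922·54 = 103.2943
  x_3 = 0.1099·22 + 0.0452·55 + 0.1173·77 + 1.1229·36 + 0.0768·99 + 0.1266·93 + 0.0465·54 = 76.2443
  x_4 = 0.1267·22 + 0.0249·55 + 0.0724·77 + 0.0827·36 + 1.0636·99 + 0.1235·93 + 0.1021·54 = 134.9999
  x_5 = 0.1256·22 + 0.0436·55 + 0.0523·77 + 0.0722·36 + 0.1009·99 + 1.0749·93 + 0.1111·54 = 127.7432
  x_6 = 0.0910·22 + 0.0328·55 + 0.1027·77 + 0.1389·36 + 0.0308·99 + 0.0799·93 + 1.0465·54 = 83.7096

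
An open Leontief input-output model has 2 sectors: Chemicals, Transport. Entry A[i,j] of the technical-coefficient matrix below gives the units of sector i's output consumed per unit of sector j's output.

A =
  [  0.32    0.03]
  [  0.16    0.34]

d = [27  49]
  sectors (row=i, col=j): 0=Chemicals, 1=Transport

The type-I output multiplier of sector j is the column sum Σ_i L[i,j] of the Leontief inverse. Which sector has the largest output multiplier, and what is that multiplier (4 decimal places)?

Form M = I − A:
  [  0.68   -0.03]
  [ -0.16    0.66]
Leontief inverse L = M⁻¹:
  [  1.4865    0.0676]
  [  0.3604    1.5315]
Total output x = L · d:
  x_0 = 1.4865·27 + 0.0676·49 = 43.4459
  x_1 = 0.3604·27 + 1.5315·49 = 84.7748
Output multipliers (column sums of L):
  Chemicals: 1.8468
  Transport: 1.5991

Chemicals (1.8468)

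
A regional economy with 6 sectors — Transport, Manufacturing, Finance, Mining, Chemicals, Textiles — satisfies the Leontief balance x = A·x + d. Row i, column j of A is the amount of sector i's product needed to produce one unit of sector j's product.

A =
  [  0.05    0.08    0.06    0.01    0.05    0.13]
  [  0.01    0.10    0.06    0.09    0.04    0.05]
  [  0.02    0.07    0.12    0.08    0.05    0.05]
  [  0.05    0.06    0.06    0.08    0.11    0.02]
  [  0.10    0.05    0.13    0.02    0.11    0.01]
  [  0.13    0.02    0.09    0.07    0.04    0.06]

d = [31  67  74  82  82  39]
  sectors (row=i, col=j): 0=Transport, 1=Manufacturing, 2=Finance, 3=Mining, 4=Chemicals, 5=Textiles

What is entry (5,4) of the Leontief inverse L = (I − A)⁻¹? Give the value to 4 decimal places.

L[5,4] = 0.0833

Form M = I − A:
  [  0.95   -0.08   -0.06   -0.01   -0.05   -0.13]
  [ -0.01    0.90   -0.06   -0.09   -0.04   -0.05]
  [ -0.02   -0.07    0.88   -0.08   -0.05   -0.05]
  [ -0.05   -0.06   -0.06    0.92   -0.11   -0.02]
  [ -0.10   -0.05   -0.13   -0.02    0.89   -0.01]
  [ -0.13   -0.02   -0.09   -0.07   -0.04    0.94]
Leontief inverse L = M⁻¹:
  [  1.0905    0.1176    0.1153    0.0478    0.0864    0.1651]
  [  0.0396    1.1377    0.1084    0.1286    0.0787    0.0753]
  [  0.0530    0.1114    1.1777    0.1219    0.0928    0.0795]
  [  0.0853    0.1007    0.1167    1.1150    0.1559    0.0487]
  [  0.1363    0.0964    0.1954    0.0567    1.1557    0.0479]
  [  0.1689    0.0627    0.1480    0.1065    0.0833    1.1015]
Total output x = L · d:
  x_0 = 1.0905·31 + 0.1176·67 + 0.1153·74 + 0.0478·82 + 0.0864·82 + 0.1651·39 = 67.6544
  x_1 = 0.0396·31 + 1.1377·67 + 0.1084·74 + 0.1286·82 + 0.0787·82 + 0.0753·39 = 105.4106
  x_2 = 0.0530·31 + 0.1114·67 + 1.1777·74 + 0.1219·82 + 0.0928·82 + 0.0795·39 = 116.9655
  x_3 = 0.0853·31 + 0.1007·67 + 0.1167·74 + 1.1150·82 + 0.1559·82 + 0.0487·39 = 124.1409
  x_4 = 0.1363·31 + 0.0964·67 + 0.1954·74 + 0.0567·82 + 1.1557·82 + 0.0479·39 = 126.4196
  x_5 = 0.1689·31 + 0.0627·67 + 0.1480·74 + 0.1065·82 + 0.0833·82 + 1.1015·39 = 78.9115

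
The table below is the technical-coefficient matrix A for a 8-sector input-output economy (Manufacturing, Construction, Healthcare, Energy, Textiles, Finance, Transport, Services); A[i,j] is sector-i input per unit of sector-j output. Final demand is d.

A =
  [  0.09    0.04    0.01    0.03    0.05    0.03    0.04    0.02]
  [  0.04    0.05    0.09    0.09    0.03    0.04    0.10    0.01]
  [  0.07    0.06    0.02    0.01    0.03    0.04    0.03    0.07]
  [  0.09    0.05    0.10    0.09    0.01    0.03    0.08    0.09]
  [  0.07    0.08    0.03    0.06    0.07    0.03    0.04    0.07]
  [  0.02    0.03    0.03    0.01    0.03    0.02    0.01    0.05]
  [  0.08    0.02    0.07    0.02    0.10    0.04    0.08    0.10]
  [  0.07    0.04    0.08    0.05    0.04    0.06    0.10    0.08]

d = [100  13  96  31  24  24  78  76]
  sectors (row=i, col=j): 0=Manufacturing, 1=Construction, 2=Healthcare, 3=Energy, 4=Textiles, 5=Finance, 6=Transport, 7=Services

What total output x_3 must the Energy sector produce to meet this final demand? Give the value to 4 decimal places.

91.3691

Form M = I − A:
  [  0.91   -0.04   -0.01   -0.03   -0.05   -0.03   -0.04   -0.02]
  [ -0.04    0.95   -0.09   -0.09   -0.03   -0.04   -0.10   -0.01]
  [ -0.07   -0.06    0.98   -0.01   -0.03   -0.04   -0.03   -0.07]
  [ -0.09   -0.05   -0.10    0.91   -0.01   -0.03   -0.08   -0.09]
  [ -0.07   -0.08   -0.03   -0.06    0.93   -0.03   -0.04   -0.07]
  [ -0.02   -0.03   -0.03   -0.01   -0.03    0.98   -0.01   -0.05]
  [ -0.08   -0.02   -0.07   -0.02   -0.10   -0.04    0.92   -0.10]
  [ -0.07   -0.04   -0.08   -0.05   -0.04   -0.06   -0.10    0.92]
Leontief inverse L = M⁻¹:
  [  1.1267    0.0640    0.0357    0.0537    0.0757    0.0484    0.0709    0.0493]
  [  0.0944    1.0849    0.1328    0.1236    0.0663    0.0681    0.1473    0.0608]
  [  0.1071    0.0849    1.0494    0.0348    0.0561    0.0612    0.0652    0.1012]
  [  0.1565    0.0913    0.1510    1.1301    0.0519    0.0657    0.1391    0.1491]
  [  0.1238    0.1168    0.0737    0.0984    1.1058    0.0592    0.0904    0.1164]
  [  0.0427    0.0463    0.0483    0.0254    0.0454    1.0334    0.0316    0.0706]
  [  0.1411    0.0609    0.1130    0.0557    0.1446    0.0733    1.1323    0.1558]
  [  0.1312    0.0791    0.1266    0.0859    0.0831    0.0935    0.1541    1.1369]
Total output x = L · d:
  x_0 = 1.1267·100 + 0.0640·13 + 0.0357·96 + 0.0537·31 + 0.0757·24 + 0.0484·24 + 0.0709·78 + 0.0493·76 = 130.8495
  x_1 = 0.0944·100 + 1.0849·13 + 0.1328·96 + 0.1236·31 + 0.0663·24 + 0.0681·24 + 0.1473·78 + 0.0608·76 = 59.4602
  x_2 = 0.1071·100 + 0.0849·13 + 1.0494·96 + 0.0348·31 + 0.0561·24 + 0.0612·24 + 0.0652·78 + 0.1012·76 = 129.2213
  x_3 = 0.1565·100 + 0.0913·13 + 0.1510·96 + 1.1301·31 + 0.0519·24 + 0.0657·24 + 0.1391·78 + 0.1491·76 = 91.3691
  x_4 = 0.1238·100 + 0.1168·13 + 0.0737·96 + 0.0984·31 + 1.1058·24 + 0.0592·24 + 0.0904·78 + 0.1164·76 = 67.8747
  x_5 = 0.0427·100 + 0.0463·13 + 0.0483·96 + 0.0254·31 + 0.0454·24 + 1.0334·24 + 0.0316·78 + 0.0706·76 = 44.0172
  x_6 = 0.1411·100 + 0.0609·13 + 0.1130·96 + 0.0557·31 + 0.1446·24 + 0.0733·24 + 1.1323·78 + 0.1558·76 = 132.8694
  x_7 = 0.1312·100 + 0.0791·13 + 0.1266·96 + 0.0859·31 + 0.0831·24 + 0.0935·24 + 0.1541·78 + 1.1369·76 = 131.6163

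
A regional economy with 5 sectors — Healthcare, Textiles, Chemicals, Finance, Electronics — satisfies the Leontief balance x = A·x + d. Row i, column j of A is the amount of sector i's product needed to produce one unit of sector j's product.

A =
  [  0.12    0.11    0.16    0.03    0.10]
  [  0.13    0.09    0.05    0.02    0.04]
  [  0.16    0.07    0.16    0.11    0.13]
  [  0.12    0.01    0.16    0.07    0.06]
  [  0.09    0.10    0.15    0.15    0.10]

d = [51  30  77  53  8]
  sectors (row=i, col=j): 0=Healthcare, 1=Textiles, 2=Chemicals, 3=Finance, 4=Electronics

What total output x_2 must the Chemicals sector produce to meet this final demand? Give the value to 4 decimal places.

139.0980

Form M = I − A:
  [  0.88   -0.11   -0.16   -0.03   -0.10]
  [ -0.13    0.91   -0.05   -0.02   -0.04]
  [ -0.16   -0.07    0.84   -0.11   -0.13]
  [ -0.12   -0.01   -0.16    0.93   -0.06]
  [ -0.09   -0.10   -0.15   -0.15    0.90]
Leontief inverse L = M⁻¹:
  [  1.2580    0.1992    0.3090    0.1138    0.2009]
  [  0.2135    1.1470    0.1388    0.0639    0.0990]
  [  0.3260    0.1733    1.3490    0.2146    0.2531]
  [  0.2364    0.0801    0.2941    1.1434    0.1485]
  [  0.2433    0.1896    0.3202    0.2448    1.2091]
Total output x = L · d:
  x_0 = 1.2580·51 + 0.1992·30 + 0.3090·77 + 0.1138·53 + 0.2009·8 = 101.5687
  x_1 = 0.2135·51 + 1.1470·30 + 0.1388·77 + 0.0639·53 + 0.0990·8 = 60.1676
  x_2 = 0.3260·51 + 0.1733·30 + 1.3490·77 + 0.2146·53 + 0.2531·8 = 139.0980
  x_3 = 0.2364·51 + 0.0801·30 + 0.2941·77 + 1.1434·53 + 0.1485·8 = 98.8918
  x_4 = 0.2433·51 + 0.1896·30 + 0.3202·77 + 0.2448·53 + 1.2091·8 = 65.3960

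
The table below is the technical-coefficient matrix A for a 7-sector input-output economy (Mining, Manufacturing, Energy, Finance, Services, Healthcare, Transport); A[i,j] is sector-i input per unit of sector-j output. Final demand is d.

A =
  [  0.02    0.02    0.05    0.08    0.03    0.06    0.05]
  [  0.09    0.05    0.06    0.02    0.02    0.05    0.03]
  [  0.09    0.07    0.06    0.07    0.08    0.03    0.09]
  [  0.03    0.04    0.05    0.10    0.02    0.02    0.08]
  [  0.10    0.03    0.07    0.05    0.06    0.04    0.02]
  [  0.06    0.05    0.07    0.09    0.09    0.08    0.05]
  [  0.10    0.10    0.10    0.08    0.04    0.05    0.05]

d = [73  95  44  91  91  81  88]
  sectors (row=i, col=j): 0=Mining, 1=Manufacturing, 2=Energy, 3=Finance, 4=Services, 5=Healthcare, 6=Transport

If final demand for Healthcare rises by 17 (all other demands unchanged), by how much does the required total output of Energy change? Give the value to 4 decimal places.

Form M = I − A:
  [  0.98   -0.02   -0.05   -0.08   -0.03   -0.06   -0.05]
  [ -0.09    0.95   -0.06   -0.02   -0.02   -0.05   -0.03]
  [ -0.09   -0.07    0.94   -0.07   -0.08   -0.03   -0.09]
  [ -0.03   -0.04   -0.05    0.90   -0.02   -0.02   -0.08]
  [ -0.10   -0.03   -0.07   -0.05    0.94   -0.04   -0.02]
  [ -0.06   -0.05   -0.07   -0.09   -0.09    0.92   -0.05]
  [ -0.10   -0.10   -0.10   -0.08   -0.04   -0.05    0.95]
Leontief inverse L = M⁻¹:
  [  1.0553    0.0482    0.0846    0.1201    0.0559    0.0836    0.0808]
  [  0.1246    1.0763    0.0938    0.0577    0.0459    0.0762    0.0593]
  [  0.1460    0.1117    1.1133    0.1271    0.1166    0.0670    0.1334]
  [  0.0685    0.0717    0.0877    1.1426    0.0446    0.0442    0.1137]
  [  0.1390    0.0585    0.1081    0.0942    1.0895    0.0681    0.0539]
  [  0.1156    0.0907    0.1229    0.1492    0.1303    1.1175    0.0947]
  [  0.1573    0.1434    0.1544    0.1401    0.0795    0.0893    1.0982]
Total output x = L · d:
  x_0 = 1.0553·73 + 0.0482·95 + 0.0846·44 + 0.1201·91 + 0.0559·91 + 0.0836·81 + 0.0808·88 = 115.2380
  x_1 = 0.1246·73 + 1.0763·95 + 0.0938·44 + 0.0577·91 + 0.0459·91 + 0.0762·81 + 0.0593·88 = 136.2854
  x_2 = 0.1460·73 + 0.1117·95 + 1.1133·44 + 0.1271·91 + 0.1166·91 + 0.0670·81 + 0.1334·88 = 109.5920
  x_3 = 0.0685·73 + 0.0717·95 + 0.0877·44 + 1.1426·91 + 0.0446·91 + 0.0442·81 + 0.1137·88 = 137.2803
  x_4 = 0.1390·73 + 0.0585·95 + 0.1081·44 + 0.0942·91 + 1.0895·91 + 0.0681·81 + 0.0539·88 = 138.4390
  x_5 = 0.1156·73 + 0.0907·95 + 0.1229·44 + 0.1492·91 + 0.1303·91 + 1.1175·81 + 0.0947·88 = 146.7419
  x_6 = 0.1573·73 + 0.1434·95 + 0.1544·44 + 0.1401·91 + 0.0795·91 + 0.0893·81 + 1.0982·88 = 155.7564
Δx_2 = L[2,5] · Δd_5 = 0.0670 · 17 = 1.1386

1.1386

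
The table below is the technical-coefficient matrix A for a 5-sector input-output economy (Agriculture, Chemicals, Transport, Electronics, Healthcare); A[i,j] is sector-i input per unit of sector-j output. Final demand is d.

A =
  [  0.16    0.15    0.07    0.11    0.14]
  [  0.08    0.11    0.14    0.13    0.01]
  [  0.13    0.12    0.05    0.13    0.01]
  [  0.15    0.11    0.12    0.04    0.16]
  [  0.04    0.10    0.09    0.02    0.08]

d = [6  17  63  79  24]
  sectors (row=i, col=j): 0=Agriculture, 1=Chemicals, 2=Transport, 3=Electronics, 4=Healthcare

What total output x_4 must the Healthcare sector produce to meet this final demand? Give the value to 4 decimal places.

46.2112

Form M = I − A:
  [  0.84   -0.15   -0.07   -0.11   -0.14]
  [ -0.08    0.89   -0.14   -0.13   -0.01]
  [ -0.13   -0.12    0.95   -0.13   -0.01]
  [ -0.15   -0.11   -0.12    0.96   -0.16]
  [ -0.04   -0.10   -0.09   -0.02    0.92]
Leontief inverse L = M⁻¹:
  [  1.2992    0.2990    0.1905    0.2202    0.2413]
  [  0.1959    1.2245    0.2308    0.2213    0.0841]
  [  0.2411    0.2309    1.1400    0.2151    0.0890]
  [  0.2735    0.2449    0.2237    1.1416    0.2452]
  [  0.1073    0.1740    0.1498    0.0795    1.1206]
Total output x = L · d:
  x_0 = 1.2992·6 + 0.2990·17 + 0.1905·63 + 0.2202·79 + 0.2413·24 = 48.0634
  x_1 = 0.1959·6 + 1.2245·17 + 0.2308·63 + 0.2213·79 + 0.0841·24 = 56.0317
  x_2 = 0.2411·6 + 0.2309·17 + 1.1400·63 + 0.2151·79 + 0.0890·24 = 96.3258
  x_3 = 0.2735·6 + 0.2449·17 + 0.2237·63 + 1.1416·79 + 0.2452·24 = 115.9645
  x_4 = 0.1073·6 + 0.1740·17 + 0.1498·63 + 0.0795·79 + 1.1206·24 = 46.2112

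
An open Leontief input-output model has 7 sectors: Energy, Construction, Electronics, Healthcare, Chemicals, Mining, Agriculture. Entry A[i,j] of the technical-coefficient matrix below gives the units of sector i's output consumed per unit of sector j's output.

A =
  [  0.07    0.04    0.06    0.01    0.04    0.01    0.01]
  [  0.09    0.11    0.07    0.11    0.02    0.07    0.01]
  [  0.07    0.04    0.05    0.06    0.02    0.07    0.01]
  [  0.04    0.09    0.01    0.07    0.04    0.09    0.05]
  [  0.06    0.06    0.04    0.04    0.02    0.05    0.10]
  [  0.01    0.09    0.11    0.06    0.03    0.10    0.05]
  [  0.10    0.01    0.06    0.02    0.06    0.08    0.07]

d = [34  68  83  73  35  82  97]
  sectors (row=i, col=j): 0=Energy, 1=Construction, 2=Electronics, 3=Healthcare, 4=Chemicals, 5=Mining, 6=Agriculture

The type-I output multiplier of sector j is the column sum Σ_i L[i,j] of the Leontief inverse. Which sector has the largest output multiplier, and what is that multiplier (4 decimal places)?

Mining (1.7593)

Form M = I − A:
  [  0.93   -0.04   -0.06   -0.01   -0.04   -0.01   -0.01]
  [ -0.09    0.89   -0.07   -0.11   -0.02   -0.07   -0.01]
  [ -0.07   -0.04    0.95   -0.06   -0.02   -0.07   -0.01]
  [ -0.04   -0.09   -0.01    0.93   -0.04   -0.09   -0.05]
  [ -0.06   -0.06   -0.04   -0.04    0.98   -0.05   -0.10]
  [ -0.01   -0.09   -0.11   -0.06   -0.03    0.90   -0.05]
  [ -0.10   -0.01   -0.06   -0.02   -0.06   -0.08    0.93]
Leontief inverse L = M⁻¹:
  [  1.0947    0.0626    0.0812    0.0291    0.0511    0.0311    0.0220]
  [  0.1362    1.1665    0.1145    0.1574    0.0440    0.1224    0.0350]
  [  0.0989    0.0753    1.0807    0.0886    0.0361    0.1043    0.0278]
  [  0.0783    0.1366    0.0499    1.1086    0.0611    0.1364    0.0764]
  [  0.0995    0.0957    0.0762    0.0706    1.0412    0.0904    0.1235]
  [  0.0541    0.1414    0.1558    0.1058    0.0527    1.1552    0.0772]
  [  0.1383    0.0454    0.0991    0.0480    0.0813    0.1195    1.0961]
Total output x = L · d:
  x_0 = 1.0947·34 + 0.0626·68 + 0.0812·83 + 0.0291·73 + 0.0511·35 + 0.0311·82 + 0.0220·97 = 56.8153
  x_1 = 0.1362·34 + 1.1665·68 + 0.1145·83 + 0.1574·73 + 0.0440·35 + 0.1224·82 + 0.0350·97 = 119.9183
  x_2 = 0.0989·34 + 0.0753·68 + 1.0807·83 + 0.0886·73 + 0.0361·35 + 0.1043·82 + 0.0278·97 = 117.1573
  x_3 = 0.0783·34 + 0.1366·68 + 0.0499·83 + 1.1086·73 + 0.0611·35 + 0.1364·82 + 0.0764·97 = 117.7467
  x_4 = 0.0995·34 + 0.0957·68 + 0.0762·83 + 0.0706·73 + 1.0412·35 + 0.0904·82 + 0.1235·97 = 77.2012
  x_5 = 0.0541·34 + 0.1414·68 + 0.1558·83 + 0.1058·73 + 0.0527·35 + 1.1552·82 + 0.0772·97 = 136.1702
  x_6 = 0.1383·34 + 0.0454·68 + 0.0991·83 + 0.0480·73 + 0.0813·35 + 0.1195·82 + 1.0961·97 = 138.4847
Output multipliers (column sums of L):
  Energy: 1.6999
  Construction: 1.7236
  Electronics: 1.6573
  Healthcare: 1.6080
  Chemicals: 1.3675
  Mining: 1.7593
  Agriculture: 1.4580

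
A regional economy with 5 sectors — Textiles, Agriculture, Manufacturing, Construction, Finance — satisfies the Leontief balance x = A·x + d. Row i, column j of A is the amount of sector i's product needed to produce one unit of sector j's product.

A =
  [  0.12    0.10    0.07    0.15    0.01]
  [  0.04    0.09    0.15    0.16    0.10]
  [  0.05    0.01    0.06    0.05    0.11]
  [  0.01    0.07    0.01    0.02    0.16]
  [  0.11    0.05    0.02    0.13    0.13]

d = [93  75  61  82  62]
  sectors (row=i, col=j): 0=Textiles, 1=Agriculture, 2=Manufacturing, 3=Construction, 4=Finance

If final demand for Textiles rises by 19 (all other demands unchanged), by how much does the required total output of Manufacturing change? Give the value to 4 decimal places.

Form M = I − A:
  [  0.88   -0.10   -0.07   -0.15   -0.01]
  [ -0.04    0.91   -0.15   -0.16   -0.10]
  [ -0.05   -0.01    0.94   -0.05   -0.11]
  [ -0.01   -0.07   -0.01    0.98   -0.16]
  [ -0.11   -0.05   -0.02   -0.13    0.87]
Leontief inverse L = M⁻¹:
  [  1.1629    0.1507    0.1148    0.2198    0.0856]
  [  0.0907    1.1402    0.1955    0.2366    0.2003]
  [  0.0841    0.0372    1.0804    0.0952    0.1594]
  [  0.0455    0.0997    0.0353    1.0738    0.2139]
  [  0.1610    0.1003    0.0559    0.2040    1.2074]
Total output x = L · d:
  x_0 = 1.1629·93 + 0.1507·75 + 0.1148·61 + 0.2198·82 + 0.0856·62 = 149.7903
  x_1 = 0.0907·93 + 1.1402·75 + 0.1955·61 + 0.2366·82 + 0.2003·62 = 137.6925
  x_2 = 0.0841·93 + 0.0372·75 + 1.0804·61 + 0.0952·82 + 0.1594·62 = 94.2019
  x_3 = 0.0455·93 + 0.0997·75 + 0.0353·61 + 1.0738·82 + 0.2139·62 = 115.1809
  x_4 = 0.1610·93 + 0.1003·75 + 0.0559·61 + 0.2040·82 + 1.2074·62 = 117.4932
Δx_2 = L[2,0] · Δd_0 = 0.0841 · 19 = 1.5975

1.5975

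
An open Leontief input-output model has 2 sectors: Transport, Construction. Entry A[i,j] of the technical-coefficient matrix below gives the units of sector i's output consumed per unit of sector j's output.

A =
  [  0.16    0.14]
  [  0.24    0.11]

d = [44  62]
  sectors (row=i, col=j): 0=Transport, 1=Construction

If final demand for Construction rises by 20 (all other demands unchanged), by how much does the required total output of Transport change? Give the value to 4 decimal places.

Form M = I − A:
  [  0.84   -0.14]
  [ -0.24    0.89]
Leontief inverse L = M⁻¹:
  [  1.2465    0.1961]
  [  0.3361    1.1765]
Total output x = L · d:
  x_0 = 1.2465·44 + 0.1961·62 = 67.0028
  x_1 = 0.3361·44 + 1.1765·62 = 87.7311
Δx_0 = L[0,1] · Δd_1 = 0.1961 · 20 = 3.9216

3.9216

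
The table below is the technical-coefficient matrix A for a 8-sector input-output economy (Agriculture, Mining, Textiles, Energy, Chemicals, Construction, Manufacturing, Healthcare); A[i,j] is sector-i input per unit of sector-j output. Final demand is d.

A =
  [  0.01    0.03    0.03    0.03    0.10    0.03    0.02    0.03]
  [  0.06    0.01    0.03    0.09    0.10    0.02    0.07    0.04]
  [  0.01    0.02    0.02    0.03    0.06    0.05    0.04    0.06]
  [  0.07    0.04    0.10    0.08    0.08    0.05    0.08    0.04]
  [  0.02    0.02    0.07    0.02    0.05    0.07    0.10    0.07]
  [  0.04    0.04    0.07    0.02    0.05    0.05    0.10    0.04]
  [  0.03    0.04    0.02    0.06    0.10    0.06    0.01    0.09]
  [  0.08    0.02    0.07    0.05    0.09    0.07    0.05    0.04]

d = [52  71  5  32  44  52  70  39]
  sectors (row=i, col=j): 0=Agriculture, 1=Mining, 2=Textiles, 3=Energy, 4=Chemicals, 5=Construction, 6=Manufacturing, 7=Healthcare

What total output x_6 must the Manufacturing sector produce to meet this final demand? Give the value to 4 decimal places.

101.2755

Form M = I − A:
  [  0.99   -0.03   -0.03   -0.03   -0.10   -0.03   -0.02   -0.03]
  [ -0.06    0.99   -0.03   -0.09   -0.10   -0.02   -0.07   -0.04]
  [ -0.01   -0.02    0.98   -0.03   -0.06   -0.05   -0.04   -0.06]
  [ -0.07   -0.04   -0.10    0.92   -0.08   -0.05   -0.08   -0.04]
  [ -0.02   -0.02   -0.07   -0.02    0.95   -0.07   -0.10   -0.07]
  [ -0.04   -0.04   -0.07   -0.02   -0.05    0.95   -0.10   -0.04]
  [ -0.03   -0.04   -0.02   -0.06   -0.10   -0.06    0.99   -0.09]
  [ -0.08   -0.02   -0.07   -0.05   -0.09   -0.07   -0.05    0.96]
Leontief inverse L = M⁻¹:
  [  1.0279    0.0426    0.0566    0.0502    0.1343    0.0563    0.0522    0.0566]
  [  0.0872    1.0308    0.0700    0.1223    0.1549    0.0590    0.1130    0.0795]
  [  0.0306    0.0339    1.0478    0.0517    0.0972    0.0776    0.0716    0.0870]
  [  0.1028    0.0654    0.1461    1.1203    0.1488    0.0972    0.1325    0.0891]
  [  0.0469    0.0401    0.1051    0.0504    1.1036    0.1088    0.1401    0.1099]
  [  0.0647    0.0592    0.1023    0.0503    0.1028    1.0860    0.1377    0.0786]
  [  0.0599    0.0591    0.0614    0.0910    0.1525    0.0985    1.0570    0.1263]
  [  0.1073    0.0421    0.1107    0.0820    0.1482    0.1112    0.0971    1.0816]
Total output x = L · d:
  x_0 = 1.0279·52 + 0.0426·71 + 0.0566·5 + 0.0502·32 + 0.1343·44 + 0.0563·52 + 0.0522·70 + 0.0566·39 = 73.0640
  x_1 = 0.0872·52 + 1.0308·71 + 0.0700·5 + 0.1223·32 + 0.1549·44 + 0.0590·52 + 0.1130·70 + 0.0795·39 = 102.8746
  x_2 = 0.0306·52 + 0.0339·71 + 1.0478·5 + 0.0517·32 + 0.0972·44 + 0.0776·52 + 0.0716·70 + 0.0870·39 = 27.6137
  x_3 = 0.1028·52 + 0.0654·71 + 0.1461·5 + 1.1203·32 + 0.1488·44 + 0.0972·52 + 0.1325·70 + 0.0891·39 = 70.9152
  x_4 = 0.0469·52 + 0.0401·71 + 0.1051·5 + 0.0504·32 + 1.1036·44 + 0.1088·52 + 0.1401·70 + 0.1099·39 = 75.7331
  x_5 = 0.0647·52 + 0.0592·71 + 0.1023·5 + 0.0503·32 + 0.1028·44 + 1.0860·52 + 0.1377·70 + 0.0786·39 = 83.3935
  x_6 = 0.0599·52 + 0.0591·71 + 0.0614·5 + 0.0910·32 + 0.1525·44 + 0.0985·52 + 1.0570·70 + 0.1263·39 = 101.2755
  x_7 = 0.1073·52 + 0.0421·71 + 0.1107·5 + 0.0820·32 + 0.1482·44 + 0.1112·52 + 0.0971·70 + 1.0816·39 = 73.0194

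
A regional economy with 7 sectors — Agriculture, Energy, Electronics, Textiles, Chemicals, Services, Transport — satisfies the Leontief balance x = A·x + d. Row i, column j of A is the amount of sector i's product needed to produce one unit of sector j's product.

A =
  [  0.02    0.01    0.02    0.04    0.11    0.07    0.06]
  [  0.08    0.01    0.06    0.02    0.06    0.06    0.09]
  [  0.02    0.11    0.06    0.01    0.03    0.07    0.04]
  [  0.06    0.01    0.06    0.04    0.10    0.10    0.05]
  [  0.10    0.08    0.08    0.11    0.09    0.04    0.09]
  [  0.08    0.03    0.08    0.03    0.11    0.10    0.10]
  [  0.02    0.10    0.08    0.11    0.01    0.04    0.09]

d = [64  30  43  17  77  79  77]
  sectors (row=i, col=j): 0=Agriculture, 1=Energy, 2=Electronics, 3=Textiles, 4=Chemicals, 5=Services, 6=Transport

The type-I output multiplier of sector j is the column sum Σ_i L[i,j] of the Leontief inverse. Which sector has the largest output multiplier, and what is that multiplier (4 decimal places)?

Form M = I − A:
  [  0.98   -0.01   -0.02   -0.04   -0.11   -0.07   -0.06]
  [ -0.08    0.99   -0.06   -0.02   -0.06   -0.06   -0.09]
  [ -0.02   -0.11    0.94   -0.01   -0.03   -0.07   -0.04]
  [ -0.06   -0.01   -0.06    0.96   -0.10   -0.10   -0.05]
  [ -0.10   -0.08   -0.08   -0.11    0.91   -0.04   -0.09]
  [ -0.08   -0.03   -0.08   -0.03   -0.11    0.90   -0.10]
  [ -0.02   -0.10   -0.08   -0.11   -0.01   -0.04    0.91]
Leontief inverse L = M⁻¹:
  [  1.0575    0.0454    0.0625    0.0795    0.1562    0.1107    0.1089]
  [  0.1137    1.0494    0.1032    0.0594    0.1070    0.1045    0.1412]
  [  0.0543    0.1409    1.0992    0.0382    0.0706    0.1104    0.0870]
  [  0.1037    0.0527    0.1105    1.0836    0.1584    0.1524    0.1089]
  [  0.1553    0.1336    0.1451    0.1667    1.1647    0.1099    0.1663]
  [  0.1318    0.0852    0.1426    0.0854    0.1782    1.1633    0.1735]
  [  0.0605    0.1403    0.1306    0.1482    0.0612    0.0944    1.1471]
Total output x = L · d:
  x_0 = 1.0575·64 + 0.0454·30 + 0.0625·43 + 0.0795·17 + 0.1562·77 + 0.1107·79 + 0.1089·77 = 102.2424
  x_1 = 0.1137·64 + 1.0494·30 + 0.1032·43 + 0.0594·17 + 0.1070·77 + 0.1045·79 + 0.1412·77 = 71.5717
  x_2 = 0.0543·64 + 0.1409·30 + 1.0992·43 + 0.0382·17 + 0.0706·77 + 0.1104·79 + 0.0870·77 = 76.4686
  x_3 = 0.1037·64 + 0.0527·30 + 0.1105·43 + 1.0836·17 + 0.1584·77 + 0.1524·79 + 0.1089·77 = 64.0084
  x_4 = 0.1553·64 + 0.1336·30 + 0.1451·43 + 0.1667·17 + 1.1647·77 + 0.1099·79 + 0.1663·77 = 134.1914
  x_5 = 0.1318·64 + 0.0852·30 + 0.1426·43 + 0.0854·17 + 0.1782·77 + 1.1633·79 + 0.1735·77 = 137.5513
  x_6 = 0.0605·64 + 0.1403·30 + 0.1306·43 + 0.1482·17 + 0.0612·77 + 0.0944·79 + 1.1471·77 = 116.7081
Output multipliers (column sums of L):
  Agriculture: 1.6768
  Energy: 1.6475
  Electronics: 1.7936
  Textiles: 1.6610
  Chemicals: 1.8962
  Services: 1.8456
  Transport: 1.9329

Transport (1.9329)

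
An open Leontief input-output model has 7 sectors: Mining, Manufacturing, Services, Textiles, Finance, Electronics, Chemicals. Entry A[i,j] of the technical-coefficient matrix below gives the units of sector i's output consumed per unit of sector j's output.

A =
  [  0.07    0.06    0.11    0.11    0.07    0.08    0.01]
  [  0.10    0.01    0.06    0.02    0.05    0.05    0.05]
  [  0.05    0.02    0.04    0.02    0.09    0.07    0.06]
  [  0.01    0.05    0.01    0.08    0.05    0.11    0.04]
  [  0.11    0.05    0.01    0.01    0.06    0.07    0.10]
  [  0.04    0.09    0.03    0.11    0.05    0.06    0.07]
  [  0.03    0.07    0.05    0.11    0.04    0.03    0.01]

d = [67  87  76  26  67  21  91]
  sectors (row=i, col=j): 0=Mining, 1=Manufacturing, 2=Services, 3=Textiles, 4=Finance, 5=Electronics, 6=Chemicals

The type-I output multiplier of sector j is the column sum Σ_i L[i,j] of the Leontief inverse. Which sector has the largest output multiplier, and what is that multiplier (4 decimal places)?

Electronics (1.7847)

Form M = I − A:
  [  0.93   -0.06   -0.11   -0.11   -0.07   -0.08   -0.01]
  [ -0.10    0.99   -0.06   -0.02   -0.05   -0.05   -0.05]
  [ -0.05   -0.02    0.96   -0.02   -0.09   -0.07   -0.06]
  [ -0.01   -0.05   -0.01    0.92   -0.05   -0.11   -0.04]
  [ -0.11   -0.05   -0.01   -0.01    0.94   -0.07   -0.10]
  [ -0.04   -0.09   -0.03   -0.11   -0.05    0.94   -0.07]
  [ -0.03   -0.07   -0.05   -0.11   -0.04   -0.03    0.99]
Leontief inverse L = M⁻¹:
  [  1.1179    0.1017    0.1446    0.1637    0.1210    0.1412    0.0540]
  [  0.1337    1.0409    0.0887    0.0613    0.0851    0.0893    0.0767]
  [  0.0858    0.0523    1.0648    0.0597    0.1239    0.1085    0.0906]
  [  0.0409    0.0824    0.0307    1.1215    0.0810    0.1497    0.0705]
  [  0.1517    0.0884    0.0454    0.0622    1.0991    0.1143    0.1304]
  [  0.0805    0.1271    0.0600    0.1600    0.0906    1.1107    0.1050]
  [  0.0608    0.0959    0.0715    0.1443    0.0721    0.0710    1.0380]
Total output x = L · d:
  x_0 = 1.1179·67 + 0.1017·87 + 0.1446·76 + 0.1637·26 + 0.1210·67 + 0.1412·21 + 0.0540·91 = 114.9828
  x_1 = 0.1337·67 + 1.0409·87 + 0.0887·76 + 0.0613·26 + 0.0851·67 + 0.0893·21 + 0.0767·91 = 122.4122
  x_2 = 0.0858·67 + 0.0523·87 + 1.0648·76 + 0.0597·26 + 0.1239·67 + 0.1085·21 + 0.0906·91 = 111.5945
  x_3 = 0.0409·67 + 0.0824·87 + 0.0307·76 + 1.1215·26 + 0.0810·67 + 0.1497·21 + 0.0705·91 = 56.3873
  x_4 = 0.1517·67 + 0.0884·87 + 0.0454·76 + 0.0622·26 + 1.0991·67 + 0.1143·21 + 0.1304·91 = 110.8247
  x_5 = 0.0805·67 + 0.1271·87 + 0.0600·76 + 0.1600·26 + 0.0906·67 + 1.1107·21 + 0.1050·91 = 64.1221
  x_6 = 0.0608·67 + 0.0959·87 + 0.0715·76 + 0.1443·26 + 0.0721·67 + 0.0710·21 + 1.0380·91 = 122.3811
Output multipliers (column sums of L):
  Mining: 1.6712
  Manufacturing: 1.5887
  Services: 1.5056
  Textiles: 1.7728
  Finance: 1.6728
  Electronics: 1.7847
  Chemicals: 1.5653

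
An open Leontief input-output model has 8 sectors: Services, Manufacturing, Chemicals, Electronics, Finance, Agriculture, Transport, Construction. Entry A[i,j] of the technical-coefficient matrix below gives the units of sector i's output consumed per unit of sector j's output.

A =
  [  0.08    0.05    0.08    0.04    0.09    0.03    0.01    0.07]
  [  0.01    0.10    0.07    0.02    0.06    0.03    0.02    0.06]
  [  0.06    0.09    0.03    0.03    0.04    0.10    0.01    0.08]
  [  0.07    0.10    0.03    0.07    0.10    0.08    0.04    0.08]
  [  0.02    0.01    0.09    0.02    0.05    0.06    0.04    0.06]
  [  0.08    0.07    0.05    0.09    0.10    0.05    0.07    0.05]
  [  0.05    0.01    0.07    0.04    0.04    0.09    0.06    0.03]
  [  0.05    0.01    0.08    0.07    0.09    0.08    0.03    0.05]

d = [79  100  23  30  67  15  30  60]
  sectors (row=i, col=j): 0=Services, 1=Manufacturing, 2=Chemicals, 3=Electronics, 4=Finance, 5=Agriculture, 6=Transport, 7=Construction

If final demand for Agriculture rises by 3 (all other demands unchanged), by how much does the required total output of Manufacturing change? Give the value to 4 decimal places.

Form M = I − A:
  [  0.92   -0.05   -0.08   -0.04   -0.09   -0.03   -0.01   -0.07]
  [ -0.01    0.90   -0.07   -0.02   -0.06   -0.03   -0.02   -0.06]
  [ -0.06   -0.09    0.97   -0.03   -0.04   -0.10   -0.01   -0.08]
  [ -0.07   -0.10   -0.03    0.93   -0.10   -0.08   -0.04   -0.08]
  [ -0.02   -0.01   -0.09   -0.02    0.95   -0.06   -0.04   -0.06]
  [ -0.08   -0.07   -0.05   -0.09   -0.10    0.95   -0.07   -0.05]
  [ -0.05   -0.01   -0.07   -0.04   -0.04   -0.09    0.94   -0.03]
  [ -0.05   -0.01   -0.08   -0.07   -0.09   -0.08   -0.03    0.95]
Leontief inverse L = M⁻¹:
  [  1.1211    0.0936    0.1319    0.0761    0.1472    0.0814    0.0347    0.1207]
  [  0.0395    1.1381    0.1114    0.0482    0.1041    0.0718    0.0408    0.0999]
  [  0.1014    0.1360    1.0815    0.0699    0.1004    0.1480    0.0378    0.1284]
  [  0.1212    0.1562    0.0967    1.1186    0.1749    0.1433    0.0759    0.1421]
  [  0.0544    0.0436    0.1288    0.0512    1.0943    0.1043    0.0625    0.0985]
  [  0.1316    0.1249    0.1142    0.1365    0.1718    1.1144    0.1049    0.1115]
  [  0.0907    0.0495    0.1135    0.0762    0.0917    0.1377    1.0868    0.0731]
  [  0.0960    0.0561    0.1317    0.1116    0.1512    0.1361    0.0601    1.1023]
Total output x = L · d:
  x_0 = 1.1211·79 + 0.0936·100 + 0.1319·23 + 0.0761·30 + 0.1472·67 + 0.0814·15 + 0.0347·30 + 0.1207·60 = 122.6098
  x_1 = 0.0395·79 + 1.1381·100 + 0.1114·23 + 0.0482·30 + 0.1041·67 + 0.0718·15 + 0.0408·30 + 0.0999·60 = 136.2115
  x_2 = 0.1014·79 + 0.1360·100 + 1.0815·23 + 0.0699·30 + 0.1004·67 + 0.1480·15 + 0.0378·30 + 0.1284·60 = 66.3739
  x_3 = 0.1212·79 + 0.1562·100 + 0.0967·23 + 1.1186·30 + 0.1749·67 + 0.1433·15 + 0.0759·30 + 0.1421·60 = 85.6503
  x_4 = 0.0544·79 + 0.0436·100 + 0.1288·23 + 0.0512·30 + 1.0943·67 + 0.1043·15 + 0.0625·30 + 0.0985·60 = 95.8223
  x_5 = 0.1316·79 + 0.1249·100 + 0.1142·23 + 0.1365·30 + 0.1718·67 + 1.1144·15 + 0.1049·30 + 0.1115·60 = 67.6760
  x_6 = 0.0907·79 + 0.0495·100 + 0.1135·23 + 0.0762·30 + 0.0917·67 + 0.1377·15 + 1.0868·30 + 0.0731·60 = 62.2118
  x_7 = 0.0960·79 + 0.0561·100 + 0.1317·23 + 0.1116·30 + 0.1512·67 + 0.1361·15 + 0.0601·30 + 1.1023·60 = 99.6868
Δx_1 = L[1,5] · Δd_5 = 0.0718 · 3 = 0.2155

0.2155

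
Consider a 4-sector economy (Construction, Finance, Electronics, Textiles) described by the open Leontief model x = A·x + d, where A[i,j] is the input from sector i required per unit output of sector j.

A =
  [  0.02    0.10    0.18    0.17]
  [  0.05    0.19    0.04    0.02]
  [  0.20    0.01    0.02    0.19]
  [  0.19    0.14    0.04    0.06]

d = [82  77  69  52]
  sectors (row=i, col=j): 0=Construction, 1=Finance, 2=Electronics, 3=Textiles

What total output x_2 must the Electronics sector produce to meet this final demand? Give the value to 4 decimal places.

119.3600

Form M = I − A:
  [  0.98   -0.10   -0.18   -0.17]
  [ -0.05    0.81   -0.04   -0.02]
  [ -0.20   -0.01    0.98   -0.19]
  [ -0.19   -0.14   -0.04    0.94]
Leontief inverse L = M⁻¹:
  [  1.1247    0.1853    0.2244    0.2527]
  [  0.0895    1.2563    0.0700    0.0571]
  [  0.2794    0.0950    1.0867    0.2722]
  [  0.2525    0.2286    0.1020    1.1350]
Total output x = L · d:
  x_0 = 1.1247·82 + 0.1853·77 + 0.2244·69 + 0.2527·52 = 135.1177
  x_1 = 0.0895·82 + 1.2563·77 + 0.0700·69 + 0.0571·52 = 111.8737
  x_2 = 0.2794·82 + 0.0950·77 + 1.0867·69 + 0.2722·52 = 119.3600
  x_3 = 0.2525·82 + 0.2286·77 + 0.1020·69 + 1.1350·52 = 104.3714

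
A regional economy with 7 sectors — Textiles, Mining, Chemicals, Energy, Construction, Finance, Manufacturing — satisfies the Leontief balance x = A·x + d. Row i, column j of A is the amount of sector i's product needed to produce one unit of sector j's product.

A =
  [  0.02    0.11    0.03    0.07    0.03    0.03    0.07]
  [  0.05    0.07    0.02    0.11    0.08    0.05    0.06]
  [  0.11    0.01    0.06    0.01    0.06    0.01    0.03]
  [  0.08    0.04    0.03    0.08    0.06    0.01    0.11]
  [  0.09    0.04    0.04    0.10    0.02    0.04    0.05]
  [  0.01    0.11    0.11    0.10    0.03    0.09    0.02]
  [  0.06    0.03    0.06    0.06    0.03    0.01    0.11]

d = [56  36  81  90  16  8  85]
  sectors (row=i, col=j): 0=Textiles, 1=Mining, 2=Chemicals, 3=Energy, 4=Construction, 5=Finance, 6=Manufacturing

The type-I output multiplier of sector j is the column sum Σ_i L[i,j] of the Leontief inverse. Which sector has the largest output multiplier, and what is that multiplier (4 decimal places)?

Form M = I − A:
  [  0.98   -0.11   -0.03   -0.07   -0.03   -0.03   -0.07]
  [ -0.05    0.93   -0.02   -0.11   -0.08   -0.05   -0.06]
  [ -0.11   -0.01    0.94   -0.01   -0.06   -0.01   -0.03]
  [ -0.08   -0.04   -0.03    0.92   -0.06   -0.01   -0.11]
  [ -0.09   -0.04   -0.04   -0.10    0.98   -0.04   -0.05]
  [ -0.01   -0.11   -0.11   -0.10   -0.03    0.91   -0.02]
  [ -0.06   -0.03   -0.06   -0.06   -0.03   -0.01    0.89]
Leontief inverse L = M⁻¹:
  [  1.0564    0.1425    0.0559    0.1172    0.0595    0.0484    0.1135]
  [  0.0943    1.1113    0.0525    0.1682    0.1128    0.0728    0.1129]
  [  0.1377    0.0377    1.0802    0.0417    0.0785    0.0230    0.0599]
  [  0.1209    0.0757    0.0587    1.1289    0.0884    0.0269    0.1617]
  [  0.1262    0.0770    0.0678    0.1460    1.0483    0.0579    0.0956]
  [  0.0592    0.1526    0.1481    0.1577    0.0693    1.1164    0.0684]
  [  0.0968    0.0590    0.0863    0.0992    0.0552    0.0236    1.1540]
Total output x = L · d:
  x_0 = 1.0564·56 + 0.1425·36 + 0.0559·81 + 0.1172·90 + 0.0595·16 + 0.0484·8 + 0.1135·85 = 90.3551
  x_1 = 0.0943·56 + 1.1113·36 + 0.0525·81 + 0.1682·90 + 0.1128·16 + 0.0728·8 + 0.1129·85 = 76.6626
  x_2 = 0.1377·56 + 0.0377·36 + 1.0802·81 + 0.0417·90 + 0.0785·16 + 0.0230·8 + 0.0599·85 = 106.8460
  x_3 = 0.1209·56 + 0.0757·36 + 0.0587·81 + 1.1289·90 + 0.0884·16 + 0.0269·8 + 0.1617·85 = 131.2249
  x_4 = 0.1262·56 + 0.0770·36 + 0.0678·81 + 0.1460·90 + 1.0483·16 + 0.0579·8 + 0.0956·85 = 53.8366
  x_5 = 0.0592·56 + 0.1526·36 + 0.1481·81 + 0.1577·90 + 0.0693·16 + 1.1164·8 + 0.0684·85 = 50.8565
  x_6 = 0.0968·56 + 0.0590·36 + 0.0863·81 + 0.0992·90 + 0.0552·16 + 0.0236·8 + 1.1540·85 = 122.6170
Output multipliers (column sums of L):
  Textiles: 1.6915
  Mining: 1.6559
  Chemicals: 1.5496
  Energy: 1.8588
  Construction: 1.5120
  Finance: 1.3690
  Manufacturing: 1.7660

Energy (1.8588)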